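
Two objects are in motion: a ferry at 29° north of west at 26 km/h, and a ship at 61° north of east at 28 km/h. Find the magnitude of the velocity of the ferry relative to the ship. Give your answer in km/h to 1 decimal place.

Taking east as x and north as y: ferry velocity = (-22.740, 12.605) km/h; ship velocity = (13.575, 24.489) km/h.
Velocity of ferry relative to ship = (-22.740, 12.605) − (13.575, 24.489) = (-36.315, -11.884) km/h.
Magnitude = |(-36.315, -11.884)| = 38.210 km/h.

38.2 km/h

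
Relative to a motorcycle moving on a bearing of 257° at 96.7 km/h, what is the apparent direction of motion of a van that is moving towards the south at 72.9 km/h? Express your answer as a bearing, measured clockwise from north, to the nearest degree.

118°

Taking east as x and north as y: van velocity = (0.000, -72.900) km/h; motorcycle velocity = (-94.222, -21.753) km/h.
Velocity of van relative to motorcycle = (0.000, -72.900) − (-94.222, -21.753) = (94.222, -51.147) km/h.
Bearing = atan2(94.22, -51.15) = 118.49° clockwise from north.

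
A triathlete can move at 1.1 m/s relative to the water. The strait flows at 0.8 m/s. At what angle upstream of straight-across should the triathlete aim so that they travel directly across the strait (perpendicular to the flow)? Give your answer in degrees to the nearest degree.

47°

To cancel the current, the upstream component of the triathlete's velocity must equal the flow: 1.1 sin θ = 0.8.
sin θ = 0.8 / 1.1 = 0.7273.
θ = arcsin(0.7273) = 46.658°.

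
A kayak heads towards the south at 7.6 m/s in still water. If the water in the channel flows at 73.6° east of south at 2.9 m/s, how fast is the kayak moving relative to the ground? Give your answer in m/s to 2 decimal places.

Taking east as x and north as y: velocity relative to the water = (0.000, -7.600) m/s; the water relative to ground = (2.782, -0.819) m/s.
Velocity relative to ground = (0.000, -7.600) + (2.782, -0.819) = (2.782, -8.419) m/s.
Speed = |(2.782, -8.419)| = 8.867 m/s.

8.87 m/s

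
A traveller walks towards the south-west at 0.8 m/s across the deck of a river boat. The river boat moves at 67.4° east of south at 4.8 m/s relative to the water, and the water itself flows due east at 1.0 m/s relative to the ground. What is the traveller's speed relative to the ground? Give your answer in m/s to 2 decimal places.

5.43 m/s

In east/north components (m/s): traveller relative to river boat = (-0.566, -0.566); river boat relative to water = (4.431, -1.845); water relative to ground = (1.000, 0.000).
Sum = (4.866, -2.410) m/s.
Speed = |(4.866, -2.410)| = 5.430 m/s.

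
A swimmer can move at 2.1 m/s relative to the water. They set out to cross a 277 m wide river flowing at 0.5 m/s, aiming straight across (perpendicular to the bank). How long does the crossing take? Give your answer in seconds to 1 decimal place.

The component of the swimmer's velocity perpendicular to the bank is 2.1 m/s.
The flow acts along the bank and has no component across it.
Time = 277 / 2.100 = 131.905 s.

131.9 s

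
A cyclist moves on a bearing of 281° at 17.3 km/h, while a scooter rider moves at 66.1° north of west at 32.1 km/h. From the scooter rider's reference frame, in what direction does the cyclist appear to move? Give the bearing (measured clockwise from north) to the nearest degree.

189°

Taking east as x and north as y: cyclist velocity = (-16.982, 3.301) km/h; scooter rider velocity = (-13.005, 29.348) km/h.
Velocity of cyclist relative to scooter rider = (-16.982, 3.301) − (-13.005, 29.348) = (-3.977, -26.047) km/h.
Bearing = atan2(-3.98, -26.05) = 188.68° clockwise from north.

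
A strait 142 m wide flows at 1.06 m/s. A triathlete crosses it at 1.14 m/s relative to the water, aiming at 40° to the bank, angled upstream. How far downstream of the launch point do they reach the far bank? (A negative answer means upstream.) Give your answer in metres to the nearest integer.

36 m

Perpendicular speed = 0.733 m/s; crossing time = 142 / 0.733 = 193.783 s.
Net downstream speed = 0.187 m/s.
Drift = 0.187 × 193.783 = 36.181 m (downstream).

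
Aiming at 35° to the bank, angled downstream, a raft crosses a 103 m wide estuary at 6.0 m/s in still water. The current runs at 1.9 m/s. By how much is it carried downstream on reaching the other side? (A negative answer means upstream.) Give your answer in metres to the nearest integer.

Perpendicular speed = 3.441 m/s; crossing time = 103 / 3.441 = 29.929 s.
Net downstream speed = 6.815 m/s.
Drift = 6.815 × 29.929 = 203.965 m (downstream).

204 m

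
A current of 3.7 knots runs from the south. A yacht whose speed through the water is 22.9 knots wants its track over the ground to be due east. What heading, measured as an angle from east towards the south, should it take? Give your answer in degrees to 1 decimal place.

9.3°

The current pushes perpendicular to the desired track; the heading must have a component into the current equal to 3.7 knots: 22.9 sin θ = 3.7.
sin θ = 0.1616, so θ = 9.298°.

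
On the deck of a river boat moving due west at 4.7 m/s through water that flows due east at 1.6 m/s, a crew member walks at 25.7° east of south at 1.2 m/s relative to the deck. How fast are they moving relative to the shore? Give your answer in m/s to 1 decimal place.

In east/north components (m/s): crew member relative to river boat = (0.520, -1.081); river boat relative to water = (-4.700, 0.000); water relative to ground = (1.600, 0.000).
Sum = (-2.580, -1.081) m/s.
Speed = |(-2.580, -1.081)| = 2.797 m/s.

2.8 m/s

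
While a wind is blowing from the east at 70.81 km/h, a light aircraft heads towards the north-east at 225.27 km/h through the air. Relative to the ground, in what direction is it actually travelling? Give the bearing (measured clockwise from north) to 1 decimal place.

Taking east as x and north as y: velocity relative to the air = (159.290, 159.290) km/h; the air relative to ground = (-70.810, 0.000) km/h.
Velocity relative to ground = (159.290, 159.290) + (-70.810, 0.000) = (88.480, 159.290) km/h.
Bearing = atan2(88.48, 159.29) = 29.05° clockwise from north.

029.1°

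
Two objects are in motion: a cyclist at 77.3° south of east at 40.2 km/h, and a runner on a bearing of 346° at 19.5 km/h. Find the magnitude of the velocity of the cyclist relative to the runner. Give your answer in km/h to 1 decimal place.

Taking east as x and north as y: cyclist velocity = (8.838, -39.216) km/h; runner velocity = (-4.717, 18.921) km/h.
Velocity of cyclist relative to runner = (8.838, -39.216) − (-4.717, 18.921) = (13.555, -58.137) km/h.
Magnitude = |(13.555, -58.137)| = 59.697 km/h.

59.7 km/h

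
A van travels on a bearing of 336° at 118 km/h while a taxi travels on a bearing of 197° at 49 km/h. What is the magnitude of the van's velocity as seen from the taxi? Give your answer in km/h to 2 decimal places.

158.28 km/h

Taking east as x and north as y: van velocity = (-47.995, 107.798) km/h; taxi velocity = (-14.326, -46.859) km/h.
Velocity of van relative to taxi = (-47.995, 107.798) − (-14.326, -46.859) = (-33.669, 154.657) km/h.
Magnitude = |(-33.669, 154.657)| = 158.280 km/h.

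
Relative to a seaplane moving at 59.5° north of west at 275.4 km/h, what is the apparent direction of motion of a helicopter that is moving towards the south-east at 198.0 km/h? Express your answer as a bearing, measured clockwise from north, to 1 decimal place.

Taking east as x and north as y: helicopter velocity = (140.007, -140.007) km/h; seaplane velocity = (-139.776, 237.293) km/h.
Velocity of helicopter relative to seaplane = (140.007, -140.007) − (-139.776, 237.293) = (279.783, -377.300) km/h.
Bearing = atan2(279.78, -377.30) = 143.44° clockwise from north.

143.4°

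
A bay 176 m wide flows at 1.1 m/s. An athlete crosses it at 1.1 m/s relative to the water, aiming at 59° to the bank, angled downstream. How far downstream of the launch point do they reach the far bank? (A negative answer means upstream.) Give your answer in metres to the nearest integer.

Perpendicular speed = 0.943 m/s; crossing time = 176 / 0.943 = 186.661 s.
Net downstream speed = 1.667 m/s.
Drift = 1.667 × 186.661 = 311.079 m (downstream).

311 m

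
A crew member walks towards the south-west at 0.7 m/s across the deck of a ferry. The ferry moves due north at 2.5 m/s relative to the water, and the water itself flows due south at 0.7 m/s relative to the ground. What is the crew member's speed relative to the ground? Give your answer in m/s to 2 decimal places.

1.40 m/s

In east/north components (m/s): crew member relative to ferry = (-0.495, -0.495); ferry relative to water = (0.000, 2.500); water relative to ground = (0.000, -0.700).
Sum = (-0.495, 1.305) m/s.
Speed = |(-0.495, 1.305)| = 1.396 m/s.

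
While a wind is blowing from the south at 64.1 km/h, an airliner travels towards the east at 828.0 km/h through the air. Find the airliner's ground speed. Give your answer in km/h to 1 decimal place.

830.5 km/h

Taking east as x and north as y: velocity relative to the air = (828.000, 0.000) km/h; the air relative to ground = (0.000, 64.100) km/h.
Velocity relative to ground = (828.000, 0.000) + (0.000, 64.100) = (828.000, 64.100) km/h.
Speed = |(828.000, 64.100)| = 830.477 km/h.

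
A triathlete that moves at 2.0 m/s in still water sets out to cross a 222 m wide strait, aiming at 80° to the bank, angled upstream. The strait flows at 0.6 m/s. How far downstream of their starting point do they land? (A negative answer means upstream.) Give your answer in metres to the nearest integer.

28 m

Perpendicular speed = 1.970 m/s; crossing time = 222 / 1.970 = 112.712 s.
Net downstream speed = 0.253 m/s.
Drift = 0.253 × 112.712 = 28.483 m (downstream).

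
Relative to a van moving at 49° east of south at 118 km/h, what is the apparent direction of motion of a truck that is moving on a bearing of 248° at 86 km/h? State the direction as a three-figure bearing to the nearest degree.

285°

Taking east as x and north as y: truck velocity = (-79.738, -32.216) km/h; van velocity = (89.056, -77.415) km/h.
Velocity of truck relative to van = (-79.738, -32.216) − (89.056, -77.415) = (-168.794, 45.199) km/h.
Bearing = atan2(-168.79, 45.20) = 284.99° clockwise from north.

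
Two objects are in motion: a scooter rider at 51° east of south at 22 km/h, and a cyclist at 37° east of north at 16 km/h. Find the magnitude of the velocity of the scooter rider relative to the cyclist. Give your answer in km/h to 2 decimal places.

Taking east as x and north as y: scooter rider velocity = (17.097, -13.845) km/h; cyclist velocity = (9.629, 12.778) km/h.
Velocity of scooter rider relative to cyclist = (17.097, -13.845) − (9.629, 12.778) = (7.468, -26.623) km/h.
Magnitude = |(7.468, -26.623)| = 27.651 km/h.

27.65 km/h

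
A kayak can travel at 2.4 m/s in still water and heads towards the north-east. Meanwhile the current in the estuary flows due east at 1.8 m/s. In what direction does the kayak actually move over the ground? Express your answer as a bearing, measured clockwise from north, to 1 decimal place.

064.1°

Taking east as x and north as y: velocity relative to the water = (1.697, 1.697) m/s; the water relative to ground = (1.800, 0.000) m/s.
Velocity relative to ground = (1.697, 1.697) + (1.800, 0.000) = (3.497, 1.697) m/s.
Bearing = atan2(3.50, 1.70) = 64.11° clockwise from north.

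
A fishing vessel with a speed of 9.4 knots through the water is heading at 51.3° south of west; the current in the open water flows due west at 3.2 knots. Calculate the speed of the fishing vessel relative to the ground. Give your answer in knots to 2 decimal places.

11.67 knots

Taking east as x and north as y: velocity relative to the water = (-5.877, -7.336) knots; the water relative to ground = (-3.200, 0.000) knots.
Velocity relative to ground = (-5.877, -7.336) + (-3.200, 0.000) = (-9.077, -7.336) knots.
Speed = |(-9.077, -7.336)| = 11.671 knots.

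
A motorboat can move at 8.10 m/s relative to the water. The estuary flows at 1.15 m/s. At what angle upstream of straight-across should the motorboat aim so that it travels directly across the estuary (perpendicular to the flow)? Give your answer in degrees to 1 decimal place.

8.2°

To cancel the current, the upstream component of the motorboat's velocity must equal the flow: 8.10 sin θ = 1.15.
sin θ = 1.15 / 8.10 = 0.1420.
θ = arcsin(0.1420) = 8.162°.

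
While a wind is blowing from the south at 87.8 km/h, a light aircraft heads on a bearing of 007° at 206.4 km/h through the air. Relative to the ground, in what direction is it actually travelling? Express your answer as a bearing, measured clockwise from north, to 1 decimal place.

004.9°

Taking east as x and north as y: velocity relative to the air = (25.154, 204.862) km/h; the air relative to ground = (0.000, 87.800) km/h.
Velocity relative to ground = (25.154, 204.862) + (0.000, 87.800) = (25.154, 292.662) km/h.
Bearing = atan2(25.15, 292.66) = 4.91° clockwise from north.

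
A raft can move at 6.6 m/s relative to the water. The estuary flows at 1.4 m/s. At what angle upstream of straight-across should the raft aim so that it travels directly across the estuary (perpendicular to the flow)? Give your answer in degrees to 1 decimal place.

12.2°

To cancel the current, the upstream component of the raft's velocity must equal the flow: 6.6 sin θ = 1.4.
sin θ = 1.4 / 6.6 = 0.2121.
θ = arcsin(0.2121) = 12.247°.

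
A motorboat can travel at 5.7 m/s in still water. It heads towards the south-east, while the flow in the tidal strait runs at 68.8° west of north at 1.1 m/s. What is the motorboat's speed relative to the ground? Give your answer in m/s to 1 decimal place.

4.7 m/s

Taking east as x and north as y: velocity relative to the water = (4.031, -4.031) m/s; the water relative to ground = (-1.026, 0.398) m/s.
Velocity relative to ground = (4.031, -4.031) + (-1.026, 0.398) = (3.005, -3.633) m/s.
Speed = |(3.005, -3.633)| = 4.714 m/s.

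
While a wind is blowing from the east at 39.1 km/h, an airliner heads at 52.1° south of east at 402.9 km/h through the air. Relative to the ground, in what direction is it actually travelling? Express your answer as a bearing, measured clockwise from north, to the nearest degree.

Taking east as x and north as y: velocity relative to the air = (247.496, -317.922) km/h; the air relative to ground = (-39.100, 0.000) km/h.
Velocity relative to ground = (247.496, -317.922) + (-39.100, 0.000) = (208.396, -317.922) km/h.
Bearing = atan2(208.40, -317.92) = 146.76° clockwise from north.

147°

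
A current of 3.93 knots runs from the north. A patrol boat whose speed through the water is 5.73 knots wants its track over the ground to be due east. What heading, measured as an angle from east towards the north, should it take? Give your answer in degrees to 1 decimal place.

43.3°

The current pushes perpendicular to the desired track; the heading must have a component into the current equal to 3.93 knots: 5.73 sin θ = 3.93.
sin θ = 0.6859, so θ = 43.304°.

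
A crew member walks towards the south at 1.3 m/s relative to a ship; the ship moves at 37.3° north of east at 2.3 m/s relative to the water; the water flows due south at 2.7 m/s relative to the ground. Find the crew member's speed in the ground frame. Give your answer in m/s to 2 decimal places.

In east/north components (m/s): crew member relative to ship = (0.000, -1.300); ship relative to water = (1.830, 1.394); water relative to ground = (0.000, -2.700).
Sum = (1.830, -2.606) m/s.
Speed = |(1.830, -2.606)| = 3.184 m/s.

3.18 m/s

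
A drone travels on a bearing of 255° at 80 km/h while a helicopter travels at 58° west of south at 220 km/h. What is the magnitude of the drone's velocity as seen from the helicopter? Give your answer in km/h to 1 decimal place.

Taking east as x and north as y: drone velocity = (-77.274, -20.706) km/h; helicopter velocity = (-186.571, -116.582) km/h.
Velocity of drone relative to helicopter = (-77.274, -20.706) − (-186.571, -116.582) = (109.297, 95.877) km/h.
Magnitude = |(109.297, 95.877)| = 145.389 km/h.

145.4 km/h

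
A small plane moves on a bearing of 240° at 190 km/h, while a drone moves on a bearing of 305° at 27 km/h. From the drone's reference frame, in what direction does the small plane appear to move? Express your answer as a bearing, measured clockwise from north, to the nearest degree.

Taking east as x and north as y: small plane velocity = (-164.545, -95.000) km/h; drone velocity = (-22.117, 15.487) km/h.
Velocity of small plane relative to drone = (-164.545, -95.000) − (-22.117, 15.487) = (-142.428, -110.487) km/h.
Bearing = atan2(-142.43, -110.49) = 232.20° clockwise from north.

232°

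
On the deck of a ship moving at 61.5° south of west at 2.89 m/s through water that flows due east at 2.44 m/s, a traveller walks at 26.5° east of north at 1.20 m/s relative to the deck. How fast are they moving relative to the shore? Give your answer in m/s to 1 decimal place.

2.2 m/s

In east/north components (m/s): traveller relative to ship = (0.535, 1.074); ship relative to water = (-1.379, -2.540); water relative to ground = (2.440, 0.000).
Sum = (1.596, -1.466) m/s.
Speed = |(1.596, -1.466)| = 2.167 m/s.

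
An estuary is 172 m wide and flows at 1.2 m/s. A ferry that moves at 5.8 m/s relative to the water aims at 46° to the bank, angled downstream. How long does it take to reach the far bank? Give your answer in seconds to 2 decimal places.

The component of the ferry's velocity perpendicular to the bank is 5.8 × sin 46° = 4.172 m/s.
The flow acts along the bank and has no component across it.
Time = 172 / 4.172 = 41.226 s.

41.23 s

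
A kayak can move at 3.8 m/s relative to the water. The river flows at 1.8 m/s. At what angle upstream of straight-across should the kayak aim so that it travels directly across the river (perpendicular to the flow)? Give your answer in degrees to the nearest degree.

28°

To cancel the current, the upstream component of the kayak's velocity must equal the flow: 3.8 sin θ = 1.8.
sin θ = 1.8 / 3.8 = 0.4737.
θ = arcsin(0.4737) = 28.274°.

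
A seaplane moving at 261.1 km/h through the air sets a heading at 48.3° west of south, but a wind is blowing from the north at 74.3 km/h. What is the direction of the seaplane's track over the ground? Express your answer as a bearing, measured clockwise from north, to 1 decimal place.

218.2°

Taking east as x and north as y: velocity relative to the air = (-194.947, -173.692) km/h; the air relative to ground = (0.000, -74.300) km/h.
Velocity relative to ground = (-194.947, -173.692) + (0.000, -74.300) = (-194.947, -247.992) km/h.
Bearing = atan2(-194.95, -247.99) = 218.17° clockwise from north.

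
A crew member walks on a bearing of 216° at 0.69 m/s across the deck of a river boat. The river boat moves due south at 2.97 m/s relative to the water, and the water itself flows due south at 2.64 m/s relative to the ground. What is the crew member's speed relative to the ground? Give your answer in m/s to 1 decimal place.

6.2 m/s

In east/north components (m/s): crew member relative to river boat = (-0.406, -0.558); river boat relative to water = (0.000, -2.970); water relative to ground = (0.000, -2.640).
Sum = (-0.406, -6.168) m/s.
Speed = |(-0.406, -6.168)| = 6.182 m/s.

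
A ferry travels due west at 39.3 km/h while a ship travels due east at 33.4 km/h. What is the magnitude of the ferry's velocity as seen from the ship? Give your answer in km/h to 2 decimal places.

Taking east as x and north as y: ferry velocity = (-39.300, 0.000) km/h; ship velocity = (33.400, 0.000) km/h.
Velocity of ferry relative to ship = (-39.300, 0.000) − (33.400, 0.000) = (-72.700, 0.000) km/h.
Magnitude = |(-72.700, 0.000)| = 72.700 km/h.

72.70 km/h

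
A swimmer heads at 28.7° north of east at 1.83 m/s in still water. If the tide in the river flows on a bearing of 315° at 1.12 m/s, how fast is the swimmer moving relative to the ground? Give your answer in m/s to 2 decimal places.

1.86 m/s

Taking east as x and north as y: velocity relative to the water = (1.605, 0.879) m/s; the water relative to ground = (-0.792, 0.792) m/s.
Velocity relative to ground = (1.605, 0.879) + (-0.792, 0.792) = (0.813, 1.671) m/s.
Speed = |(0.813, 1.671)| = 1.858 m/s.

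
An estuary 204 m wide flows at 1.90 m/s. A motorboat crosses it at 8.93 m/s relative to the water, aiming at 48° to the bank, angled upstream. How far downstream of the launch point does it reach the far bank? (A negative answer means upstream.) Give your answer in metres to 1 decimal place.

-125.3 m

Perpendicular speed = 6.636 m/s; crossing time = 204 / 6.636 = 30.740 s.
Net downstream speed = -4.075 m/s.
Drift = -4.075 × 30.740 = -125.276 m (upstream).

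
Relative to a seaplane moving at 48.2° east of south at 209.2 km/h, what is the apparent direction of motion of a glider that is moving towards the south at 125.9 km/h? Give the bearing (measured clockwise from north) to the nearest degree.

Taking east as x and north as y: glider velocity = (0.000, -125.900) km/h; seaplane velocity = (155.954, -139.439) km/h.
Velocity of glider relative to seaplane = (0.000, -125.900) − (155.954, -139.439) = (-155.954, 13.539) km/h.
Bearing = atan2(-155.95, 13.54) = 274.96° clockwise from north.

275°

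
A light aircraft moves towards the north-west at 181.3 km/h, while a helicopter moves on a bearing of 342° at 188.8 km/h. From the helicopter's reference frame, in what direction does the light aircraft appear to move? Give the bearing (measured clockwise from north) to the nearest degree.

234°

Taking east as x and north as y: light aircraft velocity = (-128.198, 128.198) km/h; helicopter velocity = (-58.342, 179.559) km/h.
Velocity of light aircraft relative to helicopter = (-128.198, 128.198) − (-58.342, 179.559) = (-69.856, -51.361) km/h.
Bearing = atan2(-69.86, -51.36) = 233.68° clockwise from north.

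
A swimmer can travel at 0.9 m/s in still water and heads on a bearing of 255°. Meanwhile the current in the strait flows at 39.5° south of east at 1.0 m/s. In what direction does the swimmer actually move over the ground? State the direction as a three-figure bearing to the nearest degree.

Taking east as x and north as y: velocity relative to the water = (-0.869, -0.233) m/s; the water relative to ground = (0.772, -0.636) m/s.
Velocity relative to ground = (-0.869, -0.233) + (0.772, -0.636) = (-0.098, -0.869) m/s.
Bearing = atan2(-0.10, -0.87) = 186.42° clockwise from north.

186°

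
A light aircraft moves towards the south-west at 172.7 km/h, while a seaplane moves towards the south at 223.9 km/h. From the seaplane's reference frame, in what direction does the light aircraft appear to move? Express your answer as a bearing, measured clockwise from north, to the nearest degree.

Taking east as x and north as y: light aircraft velocity = (-122.117, -122.117) km/h; seaplane velocity = (0.000, -223.900) km/h.
Velocity of light aircraft relative to seaplane = (-122.117, -122.117) − (0.000, -223.900) = (-122.117, 101.783) km/h.
Bearing = atan2(-122.12, 101.78) = 309.81° clockwise from north.

310°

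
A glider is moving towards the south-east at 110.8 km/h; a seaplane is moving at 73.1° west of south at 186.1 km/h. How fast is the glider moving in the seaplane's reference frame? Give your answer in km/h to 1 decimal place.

Taking east as x and north as y: glider velocity = (78.347, -78.347) km/h; seaplane velocity = (-178.063, -54.100) km/h.
Velocity of glider relative to seaplane = (78.347, -78.347) − (-178.063, -54.100) = (256.410, -24.248) km/h.
Magnitude = |(256.410, -24.248)| = 257.554 km/h.

257.6 km/h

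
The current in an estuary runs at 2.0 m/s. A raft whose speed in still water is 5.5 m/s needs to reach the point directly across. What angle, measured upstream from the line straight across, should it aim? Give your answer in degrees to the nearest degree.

To cancel the current, the upstream component of the raft's velocity must equal the flow: 5.5 sin θ = 2.0.
sin θ = 2.0 / 5.5 = 0.3636.
θ = arcsin(0.3636) = 21.324°.

21°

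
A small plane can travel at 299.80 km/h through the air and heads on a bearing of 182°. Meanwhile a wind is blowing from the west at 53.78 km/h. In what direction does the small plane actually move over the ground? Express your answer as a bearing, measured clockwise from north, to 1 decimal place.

171.8°

Taking east as x and north as y: velocity relative to the air = (-10.463, -299.617) km/h; the air relative to ground = (53.780, 0.000) km/h.
Velocity relative to ground = (-10.463, -299.617) + (53.780, 0.000) = (43.317, -299.617) km/h.
Bearing = atan2(43.32, -299.62) = 171.77° clockwise from north.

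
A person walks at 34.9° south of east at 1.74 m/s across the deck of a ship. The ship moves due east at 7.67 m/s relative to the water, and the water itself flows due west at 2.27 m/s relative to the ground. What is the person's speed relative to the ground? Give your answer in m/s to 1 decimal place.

In east/north components (m/s): person relative to ship = (1.427, -0.996); ship relative to water = (7.670, 0.000); water relative to ground = (-2.270, 0.000).
Sum = (6.827, -0.996) m/s.
Speed = |(6.827, -0.996)| = 6.899 m/s.

6.9 m/s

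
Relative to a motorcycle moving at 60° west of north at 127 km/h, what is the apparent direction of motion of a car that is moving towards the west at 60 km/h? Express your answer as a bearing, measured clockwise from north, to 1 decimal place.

141.8°

Taking east as x and north as y: car velocity = (-60.000, 0.000) km/h; motorcycle velocity = (-109.985, 63.500) km/h.
Velocity of car relative to motorcycle = (-60.000, 0.000) − (-109.985, 63.500) = (49.985, -63.500) km/h.
Bearing = atan2(49.99, -63.50) = 141.79° clockwise from north.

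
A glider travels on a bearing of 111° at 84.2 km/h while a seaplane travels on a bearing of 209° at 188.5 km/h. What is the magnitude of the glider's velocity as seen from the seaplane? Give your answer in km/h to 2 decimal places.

216.89 km/h

Taking east as x and north as y: glider velocity = (78.607, -30.175) km/h; seaplane velocity = (-91.387, -164.866) km/h.
Velocity of glider relative to seaplane = (78.607, -30.175) − (-91.387, -164.866) = (169.994, 134.691) km/h.
Magnitude = |(169.994, 134.691)| = 216.886 km/h.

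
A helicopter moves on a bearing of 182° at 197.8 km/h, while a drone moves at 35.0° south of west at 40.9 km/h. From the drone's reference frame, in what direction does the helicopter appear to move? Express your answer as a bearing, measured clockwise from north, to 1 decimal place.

Taking east as x and north as y: helicopter velocity = (-6.903, -197.680) km/h; drone velocity = (-33.503, -23.459) km/h.
Velocity of helicopter relative to drone = (-6.903, -197.680) − (-33.503, -23.459) = (26.600, -174.220) km/h.
Bearing = atan2(26.60, -174.22) = 171.32° clockwise from north.

171.3°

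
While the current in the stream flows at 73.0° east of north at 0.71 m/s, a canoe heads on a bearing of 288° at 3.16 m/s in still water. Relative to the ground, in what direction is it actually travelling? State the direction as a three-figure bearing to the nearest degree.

Taking east as x and north as y: velocity relative to the water = (-3.005, 0.976) m/s; the water relative to ground = (0.679, 0.208) m/s.
Velocity relative to ground = (-3.005, 0.976) + (0.679, 0.208) = (-2.326, 1.184) m/s.
Bearing = atan2(-2.33, 1.18) = 296.98° clockwise from north.

297°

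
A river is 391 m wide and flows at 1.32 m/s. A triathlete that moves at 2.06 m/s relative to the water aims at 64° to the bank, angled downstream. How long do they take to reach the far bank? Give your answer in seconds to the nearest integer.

The component of the triathlete's velocity perpendicular to the bank is 2.06 × sin 64° = 1.852 m/s.
The flow acts along the bank and has no component across it.
Time = 391 / 1.852 = 211.178 s.

211 s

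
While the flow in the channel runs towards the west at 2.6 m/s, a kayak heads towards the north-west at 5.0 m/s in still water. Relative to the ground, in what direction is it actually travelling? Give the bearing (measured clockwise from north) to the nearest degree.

300°

Taking east as x and north as y: velocity relative to the water = (-3.536, 3.536) m/s; the water relative to ground = (-2.600, 0.000) m/s.
Velocity relative to ground = (-3.536, 3.536) + (-2.600, 0.000) = (-6.136, 3.536) m/s.
Bearing = atan2(-6.14, 3.54) = 299.95° clockwise from north.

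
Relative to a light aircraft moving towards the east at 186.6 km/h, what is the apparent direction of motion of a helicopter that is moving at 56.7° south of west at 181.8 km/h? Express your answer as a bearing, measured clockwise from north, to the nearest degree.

242°

Taking east as x and north as y: helicopter velocity = (-99.812, -151.950) km/h; light aircraft velocity = (186.600, 0.000) km/h.
Velocity of helicopter relative to light aircraft = (-99.812, -151.950) − (186.600, 0.000) = (-286.412, -151.950) km/h.
Bearing = atan2(-286.41, -151.95) = 242.05° clockwise from north.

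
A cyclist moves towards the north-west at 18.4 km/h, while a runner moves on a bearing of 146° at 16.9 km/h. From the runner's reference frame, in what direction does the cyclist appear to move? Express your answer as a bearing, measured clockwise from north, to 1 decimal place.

Taking east as x and north as y: cyclist velocity = (-13.011, 13.011) km/h; runner velocity = (9.450, -14.011) km/h.
Velocity of cyclist relative to runner = (-13.011, 13.011) − (9.450, -14.011) = (-22.461, 27.021) km/h.
Bearing = atan2(-22.46, 27.02) = 320.27° clockwise from north.

320.3°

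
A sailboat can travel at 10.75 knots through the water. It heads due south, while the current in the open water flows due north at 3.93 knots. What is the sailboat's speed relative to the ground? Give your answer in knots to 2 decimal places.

6.82 knots

Taking east as x and north as y: velocity relative to the water = (0.000, -10.750) knots; the water relative to ground = (0.000, 3.930) knots.
Velocity relative to ground = (0.000, -10.750) + (0.000, 3.930) = (0.000, -6.820) knots.
Speed = |(0.000, -6.820)| = 6.820 knots.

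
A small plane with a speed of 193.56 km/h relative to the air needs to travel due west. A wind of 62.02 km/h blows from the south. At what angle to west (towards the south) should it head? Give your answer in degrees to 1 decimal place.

The wind pushes perpendicular to the desired track; the heading must have a component into the wind equal to 62.02 km/h: 193.56 sin θ = 62.02.
sin θ = 0.3204, so θ = 18.688°.

18.7°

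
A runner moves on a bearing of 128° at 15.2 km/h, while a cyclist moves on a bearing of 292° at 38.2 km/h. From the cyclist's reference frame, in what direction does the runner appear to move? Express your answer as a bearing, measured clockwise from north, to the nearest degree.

117°

Taking east as x and north as y: runner velocity = (11.978, -9.358) km/h; cyclist velocity = (-35.418, 14.310) km/h.
Velocity of runner relative to cyclist = (11.978, -9.358) − (-35.418, 14.310) = (47.396, -23.668) km/h.
Bearing = atan2(47.40, -23.67) = 116.54° clockwise from north.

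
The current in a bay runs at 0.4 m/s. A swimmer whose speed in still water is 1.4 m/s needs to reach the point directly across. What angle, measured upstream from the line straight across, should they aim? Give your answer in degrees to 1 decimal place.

16.6°

To cancel the current, the upstream component of the swimmer's velocity must equal the flow: 1.4 sin θ = 0.4.
sin θ = 0.4 / 1.4 = 0.2857.
θ = arcsin(0.2857) = 16.602°.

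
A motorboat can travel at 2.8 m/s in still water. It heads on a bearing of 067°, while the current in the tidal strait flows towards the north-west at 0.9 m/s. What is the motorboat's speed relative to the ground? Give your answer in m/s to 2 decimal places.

Taking east as x and north as y: velocity relative to the water = (2.577, 1.094) m/s; the water relative to ground = (-0.636, 0.636) m/s.
Velocity relative to ground = (2.577, 1.094) + (-0.636, 0.636) = (1.941, 1.730) m/s.
Speed = |(1.941, 1.730)| = 2.600 m/s.

2.60 m/s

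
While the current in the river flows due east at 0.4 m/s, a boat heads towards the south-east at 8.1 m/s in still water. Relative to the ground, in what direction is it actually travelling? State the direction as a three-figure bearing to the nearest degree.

133°

Taking east as x and north as y: velocity relative to the water = (5.728, -5.728) m/s; the water relative to ground = (0.400, 0.000) m/s.
Velocity relative to ground = (5.728, -5.728) + (0.400, 0.000) = (6.128, -5.728) m/s.
Bearing = atan2(6.13, -5.73) = 133.07° clockwise from north.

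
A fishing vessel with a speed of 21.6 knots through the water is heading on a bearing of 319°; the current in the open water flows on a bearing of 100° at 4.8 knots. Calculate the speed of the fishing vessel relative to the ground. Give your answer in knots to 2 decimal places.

Taking east as x and north as y: velocity relative to the water = (-14.171, 16.302) knots; the water relative to ground = (4.727, -0.834) knots.
Velocity relative to ground = (-14.171, 16.302) + (4.727, -0.834) = (-9.444, 15.468) knots.
Speed = |(-9.444, 15.468)| = 18.123 knots.

18.12 knots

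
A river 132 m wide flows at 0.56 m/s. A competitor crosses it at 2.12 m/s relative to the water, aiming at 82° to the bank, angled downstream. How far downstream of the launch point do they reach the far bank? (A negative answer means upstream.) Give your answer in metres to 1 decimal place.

Perpendicular speed = 2.099 m/s; crossing time = 132 / 2.099 = 62.876 s.
Net downstream speed = 0.855 m/s.
Drift = 0.855 × 62.876 = 53.762 m (downstream).

53.8 m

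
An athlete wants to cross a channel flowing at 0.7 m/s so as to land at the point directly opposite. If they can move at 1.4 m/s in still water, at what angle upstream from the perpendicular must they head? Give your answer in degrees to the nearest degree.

30°

To cancel the current, the upstream component of the athlete's velocity must equal the flow: 1.4 sin θ = 0.7.
sin θ = 0.7 / 1.4 = 0.5000.
θ = arcsin(0.5000) = 30.000°.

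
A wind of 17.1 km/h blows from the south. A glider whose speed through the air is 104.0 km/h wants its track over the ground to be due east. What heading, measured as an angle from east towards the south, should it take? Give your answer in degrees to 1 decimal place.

9.5°

The wind pushes perpendicular to the desired track; the heading must have a component into the wind equal to 17.1 km/h: 104.0 sin θ = 17.1.
sin θ = 0.1644, so θ = 9.464°.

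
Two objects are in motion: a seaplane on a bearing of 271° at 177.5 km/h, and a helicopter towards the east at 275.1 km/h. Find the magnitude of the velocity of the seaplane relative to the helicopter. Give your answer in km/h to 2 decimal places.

Taking east as x and north as y: seaplane velocity = (-177.473, 3.098) km/h; helicopter velocity = (275.100, 0.000) km/h.
Velocity of seaplane relative to helicopter = (-177.473, 3.098) − (275.100, 0.000) = (-452.573, 3.098) km/h.
Magnitude = |(-452.573, 3.098)| = 452.584 km/h.

452.58 km/h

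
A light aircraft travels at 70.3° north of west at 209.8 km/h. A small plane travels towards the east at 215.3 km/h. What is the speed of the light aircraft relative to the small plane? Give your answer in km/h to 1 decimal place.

Taking east as x and north as y: light aircraft velocity = (-70.723, 197.521) km/h; small plane velocity = (215.300, 0.000) km/h.
Velocity of light aircraft relative to small plane = (-70.723, 197.521) − (215.300, 0.000) = (-286.023, 197.521) km/h.
Magnitude = |(-286.023, 197.521)| = 347.596 km/h.

347.6 km/h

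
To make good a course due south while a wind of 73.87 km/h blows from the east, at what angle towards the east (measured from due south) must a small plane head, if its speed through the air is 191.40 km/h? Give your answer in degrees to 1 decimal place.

22.7°

The wind pushes perpendicular to the desired track; the heading must have a component into the wind equal to 73.87 km/h: 191.40 sin θ = 73.87.
sin θ = 0.3859, so θ = 22.702°.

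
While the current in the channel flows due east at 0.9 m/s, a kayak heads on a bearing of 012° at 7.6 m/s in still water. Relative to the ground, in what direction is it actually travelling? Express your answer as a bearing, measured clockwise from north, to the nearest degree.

018°

Taking east as x and north as y: velocity relative to the water = (1.580, 7.434) m/s; the water relative to ground = (0.900, 0.000) m/s.
Velocity relative to ground = (1.580, 7.434) + (0.900, 0.000) = (2.480, 7.434) m/s.
Bearing = atan2(2.48, 7.43) = 18.45° clockwise from north.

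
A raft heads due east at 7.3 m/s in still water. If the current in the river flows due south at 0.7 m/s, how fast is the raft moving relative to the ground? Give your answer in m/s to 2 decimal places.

7.33 m/s

Taking east as x and north as y: velocity relative to the water = (7.300, 0.000) m/s; the water relative to ground = (0.000, -0.700) m/s.
Velocity relative to ground = (7.300, 0.000) + (0.000, -0.700) = (7.300, -0.700) m/s.
Speed = |(7.300, -0.700)| = 7.333 m/s.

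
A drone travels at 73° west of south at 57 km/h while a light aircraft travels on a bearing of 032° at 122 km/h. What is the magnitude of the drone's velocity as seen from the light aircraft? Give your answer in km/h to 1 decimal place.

169.2 km/h

Taking east as x and north as y: drone velocity = (-54.509, -16.665) km/h; light aircraft velocity = (64.650, 103.462) km/h.
Velocity of drone relative to light aircraft = (-54.509, -16.665) − (64.650, 103.462) = (-119.160, -120.127) km/h.
Magnitude = |(-119.160, -120.127)| = 169.203 km/h.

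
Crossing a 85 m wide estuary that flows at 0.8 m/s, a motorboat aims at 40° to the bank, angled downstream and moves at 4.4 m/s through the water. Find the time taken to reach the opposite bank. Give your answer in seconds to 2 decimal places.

The component of the motorboat's velocity perpendicular to the bank is 4.4 × sin 40° = 2.828 m/s.
The current is parallel to the bank, so it does not affect the crossing time.
Time = 85 / 2.828 = 30.054 s.

30.05 s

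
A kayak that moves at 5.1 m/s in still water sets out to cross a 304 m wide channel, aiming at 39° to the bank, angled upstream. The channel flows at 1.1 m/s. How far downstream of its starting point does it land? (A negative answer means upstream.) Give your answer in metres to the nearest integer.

-271 m

Perpendicular speed = 3.210 m/s; crossing time = 304 / 3.210 = 94.718 s.
Net downstream speed = -2.863 m/s.
Drift = -2.863 × 94.718 = -271.219 m (upstream).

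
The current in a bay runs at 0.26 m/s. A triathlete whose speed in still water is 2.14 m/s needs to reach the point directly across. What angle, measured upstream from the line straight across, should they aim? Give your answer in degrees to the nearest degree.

7°

To cancel the current, the upstream component of the triathlete's velocity must equal the flow: 2.14 sin θ = 0.26.
sin θ = 0.26 / 2.14 = 0.1215.
θ = arcsin(0.1215) = 6.978°.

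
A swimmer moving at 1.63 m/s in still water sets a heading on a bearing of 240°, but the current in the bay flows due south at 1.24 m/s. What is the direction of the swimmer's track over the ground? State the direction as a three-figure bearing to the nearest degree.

Taking east as x and north as y: velocity relative to the water = (-1.412, -0.815) m/s; the water relative to ground = (0.000, -1.240) m/s.
Velocity relative to ground = (-1.412, -0.815) + (0.000, -1.240) = (-1.412, -2.055) m/s.
Bearing = atan2(-1.41, -2.06) = 214.49° clockwise from north.

214°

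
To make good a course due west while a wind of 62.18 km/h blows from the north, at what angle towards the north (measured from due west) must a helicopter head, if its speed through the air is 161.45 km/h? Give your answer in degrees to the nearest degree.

23°

The wind pushes perpendicular to the desired track; the heading must have a component into the wind equal to 62.18 km/h: 161.45 sin θ = 62.18.
sin θ = 0.3851, so θ = 22.652°.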